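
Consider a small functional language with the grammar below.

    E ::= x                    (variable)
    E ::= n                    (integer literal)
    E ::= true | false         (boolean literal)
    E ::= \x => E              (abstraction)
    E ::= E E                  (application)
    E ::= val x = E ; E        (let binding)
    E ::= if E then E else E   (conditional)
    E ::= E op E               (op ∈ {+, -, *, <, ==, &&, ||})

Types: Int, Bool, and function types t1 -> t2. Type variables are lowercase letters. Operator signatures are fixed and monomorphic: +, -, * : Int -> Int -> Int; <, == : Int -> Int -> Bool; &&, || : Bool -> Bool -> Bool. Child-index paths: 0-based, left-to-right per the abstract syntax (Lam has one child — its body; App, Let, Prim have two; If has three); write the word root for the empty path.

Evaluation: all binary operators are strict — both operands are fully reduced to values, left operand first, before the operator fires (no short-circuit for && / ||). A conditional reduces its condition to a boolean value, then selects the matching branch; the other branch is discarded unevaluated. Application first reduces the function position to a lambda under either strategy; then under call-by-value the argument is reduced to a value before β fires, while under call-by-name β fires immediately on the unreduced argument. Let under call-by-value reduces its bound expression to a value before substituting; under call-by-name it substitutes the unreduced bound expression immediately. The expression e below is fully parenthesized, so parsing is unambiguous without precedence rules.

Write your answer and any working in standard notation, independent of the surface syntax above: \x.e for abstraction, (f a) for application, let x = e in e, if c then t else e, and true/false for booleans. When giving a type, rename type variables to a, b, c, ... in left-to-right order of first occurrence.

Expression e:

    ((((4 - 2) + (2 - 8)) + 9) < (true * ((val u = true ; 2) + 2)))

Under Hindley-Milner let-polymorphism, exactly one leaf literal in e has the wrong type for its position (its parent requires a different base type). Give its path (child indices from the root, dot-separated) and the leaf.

Trace:
  unify Int ~ Int
  unify Int ~ Int
  unify Int ~ Int
  unify Int ~ Int
  unify Int ~ Int
  unify Int ~ Int
  unify Int ~ Int
  unify Int ~ Int
  unify Int ~ Int
  unify Bool ~ Int
  FAIL: mismatch Bool ~ Int

Answer: 1.0 : true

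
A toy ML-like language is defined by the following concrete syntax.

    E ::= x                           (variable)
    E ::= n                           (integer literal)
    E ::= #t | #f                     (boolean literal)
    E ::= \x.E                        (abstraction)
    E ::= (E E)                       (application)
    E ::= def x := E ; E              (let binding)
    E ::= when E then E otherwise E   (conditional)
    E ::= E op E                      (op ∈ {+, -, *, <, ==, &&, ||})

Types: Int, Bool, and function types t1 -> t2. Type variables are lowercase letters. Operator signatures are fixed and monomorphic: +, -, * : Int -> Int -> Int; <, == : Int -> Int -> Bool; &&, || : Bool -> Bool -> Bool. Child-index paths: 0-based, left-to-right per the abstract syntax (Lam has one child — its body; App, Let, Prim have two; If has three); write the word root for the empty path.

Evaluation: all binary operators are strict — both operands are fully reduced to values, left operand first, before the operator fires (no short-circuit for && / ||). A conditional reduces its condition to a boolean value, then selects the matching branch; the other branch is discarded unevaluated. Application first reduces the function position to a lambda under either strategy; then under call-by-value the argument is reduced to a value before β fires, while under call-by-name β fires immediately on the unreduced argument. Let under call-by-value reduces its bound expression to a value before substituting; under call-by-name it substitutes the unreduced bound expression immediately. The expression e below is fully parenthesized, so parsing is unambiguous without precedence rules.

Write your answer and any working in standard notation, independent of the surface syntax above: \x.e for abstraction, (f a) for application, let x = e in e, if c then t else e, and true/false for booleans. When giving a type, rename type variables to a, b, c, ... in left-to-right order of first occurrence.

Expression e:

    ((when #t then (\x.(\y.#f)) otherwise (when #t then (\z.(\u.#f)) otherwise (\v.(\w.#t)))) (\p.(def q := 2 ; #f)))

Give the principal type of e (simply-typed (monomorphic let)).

Answer: a -> Bool

Trace:
  unify Bool ~ Bool
\y._ : b -> Bool
\x._ : a -> b -> Bool
  unify Bool ~ Bool
\u._ : d -> Bool
\z._ : c -> d -> Bool
\w._ : f -> Bool
\v._ : e -> f -> Bool
  unify c -> d -> Bool ~ e -> f -> Bool
  unify c ~ e
  unify d -> Bool ~ f -> Bool
  unify d ~ f
  unify Bool ~ Bool
  unify a -> b -> Bool ~ e -> f -> Bool
  unify a ~ e
  unify b -> Bool ~ f -> Bool
  unify b ~ f
  unify Bool ~ Bool
let q : Int
\p._ : g -> Bool
  unify e -> f -> Bool ~ (g -> Bool) -> h
  unify e ~ g -> Bool
  unify f -> Bool ~ h
_ _ : f -> Bool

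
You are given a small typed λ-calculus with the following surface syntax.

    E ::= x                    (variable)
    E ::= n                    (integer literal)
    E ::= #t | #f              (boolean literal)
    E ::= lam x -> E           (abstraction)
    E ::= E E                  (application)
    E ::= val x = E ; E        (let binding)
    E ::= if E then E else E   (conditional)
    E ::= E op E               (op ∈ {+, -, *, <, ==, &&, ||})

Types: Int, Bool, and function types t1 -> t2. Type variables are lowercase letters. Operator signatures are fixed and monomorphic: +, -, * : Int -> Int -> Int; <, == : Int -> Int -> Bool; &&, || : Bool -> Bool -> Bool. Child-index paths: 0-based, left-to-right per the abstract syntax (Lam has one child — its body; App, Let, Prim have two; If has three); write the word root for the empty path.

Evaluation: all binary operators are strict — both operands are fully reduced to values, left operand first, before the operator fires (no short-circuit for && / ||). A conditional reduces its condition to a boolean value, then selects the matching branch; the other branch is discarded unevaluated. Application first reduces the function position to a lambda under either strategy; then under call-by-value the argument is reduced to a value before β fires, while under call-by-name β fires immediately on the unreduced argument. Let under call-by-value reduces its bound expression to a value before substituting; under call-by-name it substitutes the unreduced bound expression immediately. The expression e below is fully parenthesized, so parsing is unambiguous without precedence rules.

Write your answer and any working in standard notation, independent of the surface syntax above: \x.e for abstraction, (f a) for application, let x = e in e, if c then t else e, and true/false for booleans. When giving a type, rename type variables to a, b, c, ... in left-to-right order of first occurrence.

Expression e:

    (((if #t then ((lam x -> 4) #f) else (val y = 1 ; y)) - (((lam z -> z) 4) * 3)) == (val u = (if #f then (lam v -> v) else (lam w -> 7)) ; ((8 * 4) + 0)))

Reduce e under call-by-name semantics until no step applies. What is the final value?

Answer: false

Working:
step 0: (((if true then ((\x.4) false) else (let y = 1 in y)) - (((\z.z) 4) * 3)) == (let u = (if false then (\v.v) else (\w.7)) in ((8 * 4) + 0)))
step 1: [if@0.0] ((((\x.4) false) - (((\z.z) 4) * 3)) == (let u = (if false then (\v.v) else (\w.7)) in ((8 * 4) + 0)))
step 2: [beta@0.0] ((4 - (((\z.z) 4) * 3)) == (let u = (if false then (\v.v) else (\w.7)) in ((8 * 4) + 0)))
step 3: [beta@0.1.0] ((4 - (4 * 3)) == (let u = (if false then (\v.v) else (\w.7)) in ((8 * 4) + 0)))
step 4: [delta@0.1] ((4 - 12) == (let u = (if false then (\v.v) else (\w.7)) in ((8 * 4) + 0)))
step 5: [delta@0] (-8 == (let u = (if false then (\v.v) else (\w.7)) in ((8 * 4) + 0)))
step 6: [let@1] (-8 == ((8 * 4) + 0))
step 7: [delta@1.0] (-8 == (32 + 0))
step 8: [delta@1] (-8 == 32)
step 9: [delta@root] false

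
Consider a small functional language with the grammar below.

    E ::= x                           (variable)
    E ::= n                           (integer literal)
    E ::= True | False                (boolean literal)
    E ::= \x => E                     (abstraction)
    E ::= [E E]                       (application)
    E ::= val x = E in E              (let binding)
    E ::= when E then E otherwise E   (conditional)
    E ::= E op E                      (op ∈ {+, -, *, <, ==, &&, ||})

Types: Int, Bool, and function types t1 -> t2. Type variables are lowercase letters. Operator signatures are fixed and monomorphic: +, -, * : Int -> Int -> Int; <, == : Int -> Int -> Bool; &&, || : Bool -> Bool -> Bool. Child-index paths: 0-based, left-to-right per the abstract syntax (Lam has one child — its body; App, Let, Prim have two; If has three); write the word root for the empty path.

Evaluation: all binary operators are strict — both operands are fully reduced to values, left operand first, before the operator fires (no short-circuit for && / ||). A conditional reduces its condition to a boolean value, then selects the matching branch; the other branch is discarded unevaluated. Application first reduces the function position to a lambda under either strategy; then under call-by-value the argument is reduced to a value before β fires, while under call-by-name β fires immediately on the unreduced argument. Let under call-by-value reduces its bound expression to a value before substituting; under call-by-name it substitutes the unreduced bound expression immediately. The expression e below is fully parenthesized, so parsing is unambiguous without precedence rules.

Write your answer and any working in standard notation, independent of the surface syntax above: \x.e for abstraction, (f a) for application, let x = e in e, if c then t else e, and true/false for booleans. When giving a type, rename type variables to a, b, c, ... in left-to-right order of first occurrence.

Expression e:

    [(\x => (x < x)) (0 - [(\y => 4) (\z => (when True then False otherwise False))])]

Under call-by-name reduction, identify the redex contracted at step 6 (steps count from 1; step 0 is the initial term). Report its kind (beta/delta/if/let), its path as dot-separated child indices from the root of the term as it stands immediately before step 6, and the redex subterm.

Trace:
step 0: ((\x.(x < x)) (0 - ((\y.4) (\z.(if true then false else false)))))
step 1: [beta@root] ((0 - ((\y.4) (\z.(if true then false else false)))) < (0 - ((\y.4) (\z.(if true then false else false)))))
step 2: [beta@0.1] ((0 - 4) < (0 - ((\y.4) (\z.(if true then false else false)))))
step 3: [delta@0] (-4 < (0 - ((\y.4) (\z.(if true then false else false)))))
step 4: [beta@1.1] (-4 < (0 - 4))
step 5: [delta@1] (-4 < -4)
step 6: [delta@root] false

Answer: delta at root : (-4 < -4)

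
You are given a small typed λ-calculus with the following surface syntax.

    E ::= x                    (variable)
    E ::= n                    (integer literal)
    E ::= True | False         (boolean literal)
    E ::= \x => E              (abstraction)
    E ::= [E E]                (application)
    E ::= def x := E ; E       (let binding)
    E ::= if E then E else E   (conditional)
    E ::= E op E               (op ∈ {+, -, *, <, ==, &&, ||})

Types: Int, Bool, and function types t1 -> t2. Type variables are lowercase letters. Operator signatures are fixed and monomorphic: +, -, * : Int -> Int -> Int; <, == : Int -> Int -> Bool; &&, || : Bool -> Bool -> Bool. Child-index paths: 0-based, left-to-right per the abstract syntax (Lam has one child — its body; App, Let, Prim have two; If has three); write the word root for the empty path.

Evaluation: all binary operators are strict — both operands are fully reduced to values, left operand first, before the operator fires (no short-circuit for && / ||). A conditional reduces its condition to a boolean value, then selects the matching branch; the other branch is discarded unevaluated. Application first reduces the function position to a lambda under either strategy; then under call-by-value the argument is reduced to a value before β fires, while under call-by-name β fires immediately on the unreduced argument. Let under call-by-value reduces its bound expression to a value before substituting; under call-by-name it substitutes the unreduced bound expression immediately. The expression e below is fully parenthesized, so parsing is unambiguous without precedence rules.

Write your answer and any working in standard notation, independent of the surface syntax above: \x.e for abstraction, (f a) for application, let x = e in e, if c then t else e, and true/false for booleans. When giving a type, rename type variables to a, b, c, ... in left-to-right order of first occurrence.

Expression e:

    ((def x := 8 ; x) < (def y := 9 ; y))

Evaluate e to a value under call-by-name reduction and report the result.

Working:
step 0: ((let x = 8 in x) < (let y = 9 in y))
step 1: [let@0] (8 < (let y = 9 in y))
step 2: [let@1] (8 < 9)
step 3: [delta@root] true

Answer: true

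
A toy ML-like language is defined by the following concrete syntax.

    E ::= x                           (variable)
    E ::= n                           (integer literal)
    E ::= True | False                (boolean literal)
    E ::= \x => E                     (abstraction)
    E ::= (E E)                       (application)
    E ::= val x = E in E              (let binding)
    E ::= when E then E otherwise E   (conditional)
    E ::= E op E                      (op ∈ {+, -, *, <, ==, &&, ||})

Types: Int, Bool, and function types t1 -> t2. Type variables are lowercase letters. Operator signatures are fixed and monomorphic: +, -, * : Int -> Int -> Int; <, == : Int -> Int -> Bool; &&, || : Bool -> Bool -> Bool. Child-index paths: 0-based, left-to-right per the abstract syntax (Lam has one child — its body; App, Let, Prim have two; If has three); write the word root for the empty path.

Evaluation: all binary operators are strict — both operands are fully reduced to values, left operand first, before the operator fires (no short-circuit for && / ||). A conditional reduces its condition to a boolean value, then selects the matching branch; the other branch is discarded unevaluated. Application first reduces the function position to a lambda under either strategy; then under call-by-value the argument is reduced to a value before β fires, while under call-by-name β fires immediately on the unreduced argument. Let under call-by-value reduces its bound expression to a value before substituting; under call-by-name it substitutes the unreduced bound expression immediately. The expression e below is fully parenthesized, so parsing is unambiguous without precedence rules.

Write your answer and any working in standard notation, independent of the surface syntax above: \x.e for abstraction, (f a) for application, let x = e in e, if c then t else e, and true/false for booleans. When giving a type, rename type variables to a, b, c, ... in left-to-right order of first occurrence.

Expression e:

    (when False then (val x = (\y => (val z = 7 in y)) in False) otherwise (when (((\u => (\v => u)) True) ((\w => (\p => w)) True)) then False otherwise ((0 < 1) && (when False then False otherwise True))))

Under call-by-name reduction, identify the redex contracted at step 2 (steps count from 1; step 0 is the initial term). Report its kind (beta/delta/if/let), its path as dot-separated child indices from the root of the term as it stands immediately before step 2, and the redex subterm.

Answer: beta at 0.0 : ((\u.(\v.u)) true)

Working:
step 0: (if false then (let x = (\y.(let z = 7 in y)) in false) else (if (((\u.(\v.u)) true) ((\w.(\p.w)) true)) then false else ((0 < 1) && (if false then false else true))))
step 1: [if@root] (if (((\u.(\v.u)) true) ((\w.(\p.w)) true)) then false else ((0 < 1) && (if false then false else true)))
step 2: [beta@0.0] (if ((\v.true) ((\w.(\p.w)) true)) then false else ((0 < 1) && (if false then false else true)))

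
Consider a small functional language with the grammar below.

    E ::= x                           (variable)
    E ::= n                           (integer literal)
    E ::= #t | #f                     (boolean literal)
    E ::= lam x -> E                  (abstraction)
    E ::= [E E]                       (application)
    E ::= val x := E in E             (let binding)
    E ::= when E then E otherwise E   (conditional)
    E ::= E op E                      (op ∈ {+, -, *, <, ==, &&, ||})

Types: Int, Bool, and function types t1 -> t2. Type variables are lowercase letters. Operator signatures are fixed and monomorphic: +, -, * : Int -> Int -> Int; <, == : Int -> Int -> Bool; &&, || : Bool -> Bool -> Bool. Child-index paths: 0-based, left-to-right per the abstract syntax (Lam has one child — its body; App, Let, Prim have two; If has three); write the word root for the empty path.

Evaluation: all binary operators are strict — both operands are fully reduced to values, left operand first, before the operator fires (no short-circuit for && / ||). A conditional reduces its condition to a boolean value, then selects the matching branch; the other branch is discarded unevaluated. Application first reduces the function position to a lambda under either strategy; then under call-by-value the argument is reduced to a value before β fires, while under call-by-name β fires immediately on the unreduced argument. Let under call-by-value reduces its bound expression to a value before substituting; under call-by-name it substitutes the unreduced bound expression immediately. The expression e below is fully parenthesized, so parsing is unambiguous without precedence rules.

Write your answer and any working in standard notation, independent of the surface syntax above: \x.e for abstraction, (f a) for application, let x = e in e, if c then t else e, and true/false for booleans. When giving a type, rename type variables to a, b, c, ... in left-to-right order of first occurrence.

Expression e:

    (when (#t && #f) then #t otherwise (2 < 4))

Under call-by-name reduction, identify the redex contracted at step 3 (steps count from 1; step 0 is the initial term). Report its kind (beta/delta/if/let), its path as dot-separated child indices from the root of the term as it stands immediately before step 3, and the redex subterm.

Answer: delta at root : (2 < 4)

Working:
step 0: (if (true && false) then true else (2 < 4))
step 1: [delta@0] (if false then true else (2 < 4))
step 2: [if@root] (2 < 4)
step 3: [delta@root] true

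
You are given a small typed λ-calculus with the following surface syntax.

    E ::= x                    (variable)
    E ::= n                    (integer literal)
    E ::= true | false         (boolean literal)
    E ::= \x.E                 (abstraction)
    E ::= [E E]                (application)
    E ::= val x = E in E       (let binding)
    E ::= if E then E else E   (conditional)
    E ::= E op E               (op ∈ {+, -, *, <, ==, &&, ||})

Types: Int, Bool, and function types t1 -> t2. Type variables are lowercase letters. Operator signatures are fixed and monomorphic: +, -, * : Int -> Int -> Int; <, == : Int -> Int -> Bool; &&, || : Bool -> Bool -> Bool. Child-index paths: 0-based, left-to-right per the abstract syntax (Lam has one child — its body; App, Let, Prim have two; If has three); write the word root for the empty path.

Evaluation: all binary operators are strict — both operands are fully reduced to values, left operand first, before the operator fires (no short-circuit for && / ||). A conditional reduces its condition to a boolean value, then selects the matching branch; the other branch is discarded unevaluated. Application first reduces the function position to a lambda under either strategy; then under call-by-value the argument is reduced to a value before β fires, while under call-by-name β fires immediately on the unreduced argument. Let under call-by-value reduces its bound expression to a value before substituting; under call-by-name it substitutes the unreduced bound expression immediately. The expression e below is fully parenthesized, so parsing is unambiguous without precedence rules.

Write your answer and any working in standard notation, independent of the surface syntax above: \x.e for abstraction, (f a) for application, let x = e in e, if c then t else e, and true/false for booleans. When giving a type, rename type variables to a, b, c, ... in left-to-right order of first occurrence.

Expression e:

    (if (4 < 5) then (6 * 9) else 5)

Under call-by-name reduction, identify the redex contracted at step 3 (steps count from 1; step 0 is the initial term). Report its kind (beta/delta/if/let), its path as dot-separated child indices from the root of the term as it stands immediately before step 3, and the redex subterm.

Derivation:
step 0: (if (4 < 5) then (6 * 9) else 5)
step 1: [delta@0] (if true then (6 * 9) else 5)
step 2: [if@root] (6 * 9)
step 3: [delta@root] 54

Answer: delta at root : (6 * 9)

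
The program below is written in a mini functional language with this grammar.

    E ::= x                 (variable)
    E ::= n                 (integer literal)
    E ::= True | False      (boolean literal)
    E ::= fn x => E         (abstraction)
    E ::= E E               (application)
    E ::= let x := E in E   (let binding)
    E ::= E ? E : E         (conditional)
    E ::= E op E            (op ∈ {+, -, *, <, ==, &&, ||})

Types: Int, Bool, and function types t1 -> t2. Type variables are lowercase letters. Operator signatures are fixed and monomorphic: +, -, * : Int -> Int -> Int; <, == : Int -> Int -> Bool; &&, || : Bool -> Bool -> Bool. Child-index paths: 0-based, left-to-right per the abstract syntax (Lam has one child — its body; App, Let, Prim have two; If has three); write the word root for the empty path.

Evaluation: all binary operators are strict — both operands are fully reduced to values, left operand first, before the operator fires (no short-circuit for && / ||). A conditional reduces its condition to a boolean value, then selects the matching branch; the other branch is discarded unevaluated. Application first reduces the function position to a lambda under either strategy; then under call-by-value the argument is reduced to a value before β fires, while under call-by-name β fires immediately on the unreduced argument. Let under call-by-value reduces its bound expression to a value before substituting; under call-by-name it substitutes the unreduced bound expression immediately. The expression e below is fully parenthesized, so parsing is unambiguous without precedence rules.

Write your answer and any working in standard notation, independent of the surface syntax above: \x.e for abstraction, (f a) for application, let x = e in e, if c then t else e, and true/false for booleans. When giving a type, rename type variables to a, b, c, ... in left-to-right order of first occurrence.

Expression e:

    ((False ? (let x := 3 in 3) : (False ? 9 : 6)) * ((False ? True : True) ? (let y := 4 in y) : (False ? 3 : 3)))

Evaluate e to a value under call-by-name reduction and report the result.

Trace:
step 0: ((if false then (let x = 3 in 3) else (if false then 9 else 6)) * (if (if false then true else true) then (let y = 4 in y) else (if false then 3 else 3)))
step 1: [if@0] ((if false then 9 else 6) * (if (if false then true else true) then (let y = 4 in y) else (if false then 3 else 3)))
step 2: [if@0] (6 * (if (if false then true else true) then (let y = 4 in y) else (if false then 3 else 3)))
step 3: [if@1.0] (6 * (if true then (let y = 4 in y) else (if false then 3 else 3)))
step 4: [if@1] (6 * (let y = 4 in y))
step 5: [let@1] (6 * 4)
step 6: [delta@root] 24

Answer: 24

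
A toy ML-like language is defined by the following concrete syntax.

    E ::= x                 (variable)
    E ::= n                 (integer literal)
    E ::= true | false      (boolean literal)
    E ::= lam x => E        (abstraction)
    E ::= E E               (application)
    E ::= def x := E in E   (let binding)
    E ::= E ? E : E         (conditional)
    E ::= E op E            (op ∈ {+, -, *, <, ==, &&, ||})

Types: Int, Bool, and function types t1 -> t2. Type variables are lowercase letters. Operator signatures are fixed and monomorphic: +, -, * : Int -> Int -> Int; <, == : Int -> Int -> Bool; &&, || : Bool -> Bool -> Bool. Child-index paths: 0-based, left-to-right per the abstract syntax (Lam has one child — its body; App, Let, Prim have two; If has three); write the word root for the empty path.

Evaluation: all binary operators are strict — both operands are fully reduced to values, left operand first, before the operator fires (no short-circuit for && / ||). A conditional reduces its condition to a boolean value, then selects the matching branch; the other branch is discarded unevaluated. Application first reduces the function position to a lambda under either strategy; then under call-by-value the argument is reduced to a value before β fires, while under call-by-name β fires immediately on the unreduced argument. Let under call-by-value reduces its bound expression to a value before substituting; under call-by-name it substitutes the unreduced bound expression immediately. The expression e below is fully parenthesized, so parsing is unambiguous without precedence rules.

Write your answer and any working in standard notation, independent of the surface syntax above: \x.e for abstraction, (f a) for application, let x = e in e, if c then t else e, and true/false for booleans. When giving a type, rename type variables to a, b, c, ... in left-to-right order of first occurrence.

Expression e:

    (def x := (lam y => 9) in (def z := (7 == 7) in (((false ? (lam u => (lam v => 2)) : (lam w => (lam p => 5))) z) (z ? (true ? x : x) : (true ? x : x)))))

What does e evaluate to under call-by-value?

Derivation:
step 0: (let x = (\y.9) in (let z = (7 == 7) in (((if false then (\u.(\v.2)) else (\w.(\p.5))) z) (if z then (if true then x else x) else (if true then x else x)))))
step 1: [let@root] (let z = (7 == 7) in (((if false then (\u.(\v.2)) else (\w.(\p.5))) z) (if z then (if true then (\y.9) else (\y.9)) else (if true then (\y.9) else (\y.9)))))
step 2: [delta@0] (let z = true in (((if false then (\u.(\v.2)) else (\w.(\p.5))) z) (if z then (if true then (\y.9) else (\y.9)) else (if true then (\y.9) else (\y.9)))))
step 3: [let@root] (((if false then (\u.(\v.2)) else (\w.(\p.5))) true) (if true then (if true then (\y.9) else (\y.9)) else (if true then (\y.9) else (\y.9))))
step 4: [if@0.0] (((\w.(\p.5)) true) (if true then (if true then (\y.9) else (\y.9)) else (if true then (\y.9) else (\y.9))))
step 5: [beta@0] ((\p.5) (if true then (if true then (\y.9) else (\y.9)) else (if true then (\y.9) else (\y.9))))
step 6: [if@1] ((\p.5) (if true then (\y.9) else (\y.9)))
step 7: [if@1] ((\p.5) (\y.9))
step 8: [beta@root] 5

Answer: 5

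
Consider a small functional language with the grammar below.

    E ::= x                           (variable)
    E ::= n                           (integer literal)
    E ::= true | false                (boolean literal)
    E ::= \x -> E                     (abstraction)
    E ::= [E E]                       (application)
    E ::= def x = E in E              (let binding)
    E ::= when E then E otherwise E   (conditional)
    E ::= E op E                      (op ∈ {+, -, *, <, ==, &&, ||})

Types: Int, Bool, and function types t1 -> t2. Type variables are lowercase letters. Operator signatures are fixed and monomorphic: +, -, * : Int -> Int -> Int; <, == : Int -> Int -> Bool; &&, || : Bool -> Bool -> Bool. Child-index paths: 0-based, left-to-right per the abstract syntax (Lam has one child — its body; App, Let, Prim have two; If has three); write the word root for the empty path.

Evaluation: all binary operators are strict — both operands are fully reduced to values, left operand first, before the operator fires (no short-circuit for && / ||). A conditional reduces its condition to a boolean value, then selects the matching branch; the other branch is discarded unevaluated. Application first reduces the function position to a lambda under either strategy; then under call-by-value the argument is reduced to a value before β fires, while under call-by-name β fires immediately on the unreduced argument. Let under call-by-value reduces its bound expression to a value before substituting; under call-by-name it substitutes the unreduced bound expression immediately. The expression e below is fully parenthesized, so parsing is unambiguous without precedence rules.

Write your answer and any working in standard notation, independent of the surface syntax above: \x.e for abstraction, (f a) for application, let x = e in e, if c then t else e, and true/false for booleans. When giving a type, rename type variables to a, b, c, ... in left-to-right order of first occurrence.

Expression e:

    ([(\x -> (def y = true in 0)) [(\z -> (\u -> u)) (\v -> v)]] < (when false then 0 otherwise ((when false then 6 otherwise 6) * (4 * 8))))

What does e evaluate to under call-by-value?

Answer: true

Trace:
step 0: (((\x.(let y = true in 0)) ((\z.(\u.u)) (\v.v))) < (if false then 0 else ((if false then 6 else 6) * (4 * 8))))
step 1: [beta@0.1] (((\x.(let y = true in 0)) (\u.u)) < (if false then 0 else ((if false then 6 else 6) * (4 * 8))))
step 2: [beta@0] ((let y = true in 0) < (if false then 0 else ((if false then 6 else 6) * (4 * 8))))
step 3: [let@0] (0 < (if false then 0 else ((if false then 6 else 6) * (4 * 8))))
step 4: [if@1] (0 < ((if false then 6 else 6) * (4 * 8)))
step 5: [if@1.0] (0 < (6 * (4 * 8)))
step 6: [delta@1.1] (0 < (6 * 32))
step 7: [delta@1] (0 < 192)
step 8: [delta@root] true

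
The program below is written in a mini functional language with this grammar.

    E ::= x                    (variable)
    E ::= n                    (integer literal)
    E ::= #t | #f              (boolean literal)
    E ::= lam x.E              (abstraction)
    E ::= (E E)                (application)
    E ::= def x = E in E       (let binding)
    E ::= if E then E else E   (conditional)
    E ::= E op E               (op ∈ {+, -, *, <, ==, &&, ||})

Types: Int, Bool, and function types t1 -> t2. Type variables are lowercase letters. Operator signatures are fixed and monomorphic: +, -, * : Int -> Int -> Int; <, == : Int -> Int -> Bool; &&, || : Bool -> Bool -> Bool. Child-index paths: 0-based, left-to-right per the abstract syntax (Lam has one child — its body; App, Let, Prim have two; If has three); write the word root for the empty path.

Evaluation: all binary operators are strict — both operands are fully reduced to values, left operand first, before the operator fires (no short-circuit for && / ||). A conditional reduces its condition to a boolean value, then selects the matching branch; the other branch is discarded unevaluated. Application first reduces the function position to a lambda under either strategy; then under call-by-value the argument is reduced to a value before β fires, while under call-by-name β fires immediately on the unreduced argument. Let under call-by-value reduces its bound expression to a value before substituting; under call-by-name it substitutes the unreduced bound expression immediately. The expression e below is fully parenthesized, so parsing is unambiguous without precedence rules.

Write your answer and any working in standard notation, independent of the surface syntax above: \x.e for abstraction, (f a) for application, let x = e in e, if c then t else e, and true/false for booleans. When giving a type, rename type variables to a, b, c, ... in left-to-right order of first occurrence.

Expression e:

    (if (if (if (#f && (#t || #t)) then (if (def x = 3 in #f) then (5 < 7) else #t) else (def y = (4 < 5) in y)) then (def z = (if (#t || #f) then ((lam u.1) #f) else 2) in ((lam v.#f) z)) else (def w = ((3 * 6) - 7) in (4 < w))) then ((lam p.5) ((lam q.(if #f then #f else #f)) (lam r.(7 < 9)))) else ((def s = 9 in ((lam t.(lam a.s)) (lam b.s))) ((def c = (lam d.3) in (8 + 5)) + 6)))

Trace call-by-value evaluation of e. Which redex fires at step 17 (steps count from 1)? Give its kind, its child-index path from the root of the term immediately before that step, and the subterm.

Answer: delta at 1 : (13 + 6)

Derivation:
step 0: (if (if (if (false && (true || true)) then (if (let x = 3 in false) then (5 < 7) else true) else (let y = (4 < 5) in y)) then (let z = (if (true || false) then ((\u.1) false) else 2) in ((\v.false) z)) else (let w = ((3 * 6) - 7) in (4 < w))) then ((\p.5) ((\q.(if false then false else false)) (\r.(7 < 9)))) else ((let s = 9 in ((\t.(\a.s)) (\b.s))) ((let c = (\d.3) in (8 + 5)) + 6)))
step 1: [delta@0.0.0.1] (if (if (if (false && true) then (if (let x = 3 in false) then (5 < 7) else true) else (let y = (4 < 5) in y)) then (let z = (if (true || false) then ((\u.1) false) else 2) in ((\v.false) z)) else (let w = ((3 * 6) - 7) in (4 < w))) then ((\p.5) ((\q.(if false then false else false)) (\r.(7 < 9)))) else ((let s = 9 in ((\t.(\a.s)) (\b.s))) ((let c = (\d.3) in (8 + 5)) + 6)))
step 2: [delta@0.0.0] (if (if (if false then (if (let x = 3 in false) then (5 < 7) else true) else (let y = (4 < 5) in y)) then (let z = (if (true || false) then ((\u.1) false) else 2) in ((\v.false) z)) else (let w = ((3 * 6) - 7) in (4 < w))) then ((\p.5) ((\q.(if false then false else false)) (\r.(7 < 9)))) else ((let s = 9 in ((\t.(\a.s)) (\b.s))) ((let c = (\d.3) in (8 + 5)) + 6)))
step 3: [if@0.0] (if (if (let y = (4 < 5) in y) then (let z = (if (true || false) then ((\u.1) false) else 2) in ((\v.false) z)) else (let w = ((3 * 6) - 7) in (4 < w))) then ((\p.5) ((\q.(if false then false else false)) (\r.(7 < 9)))) else ((let s = 9 in ((\t.(\a.s)) (\b.s))) ((let c = (\d.3) in (8 + 5)) + 6)))
step 4: [delta@0.0.0] (if (if (let y = true in y) then (let z = (if (true || false) then ((\u.1) false) else 2) in ((\v.false) z)) else (let w = ((3 * 6) - 7) in (4 < w))) then ((\p.5) ((\q.(if false then false else false)) (\r.(7 < 9)))) else ((let s = 9 in ((\t.(\a.s)) (\b.s))) ((let c = (\d.3) in (8 + 5)) + 6)))
step 5: [let@0.0] (if (if true then (let z = (if (true || false) then ((\u.1) false) else 2) in ((\v.false) z)) else (let w = ((3 * 6) - 7) in (4 < w))) then ((\p.5) ((\q.(if false then false else false)) (\r.(7 < 9)))) else ((let s = 9 in ((\t.(\a.s)) (\b.s))) ((let c = (\d.3) in (8 + 5)) + 6)))
step 6: [if@0] (if (let z = (if (true || false) then ((\u.1) false) else 2) in ((\v.false) z)) then ((\p.5) ((\q.(if false then false else false)) (\r.(7 < 9)))) else ((let s = 9 in ((\t.(\a.s)) (\b.s))) ((let c = (\d.3) in (8 + 5)) + 6)))
step 7: [delta@0.0.0] (if (let z = (if true then ((\u.1) false) else 2) in ((\v.false) z)) then ((\p.5) ((\q.(if false then false else false)) (\r.(7 < 9)))) else ((let s = 9 in ((\t.(\a.s)) (\b.s))) ((let c = (\d.3) in (8 + 5)) + 6)))
step 8: [if@0.0] (if (let z = ((\u.1) false) in ((\v.false) z)) then ((\p.5) ((\q.(if false then false else false)) (\r.(7 < 9)))) else ((let s = 9 in ((\t.(\a.s)) (\b.s))) ((let c = (\d.3) in (8 + 5)) + 6)))
step 9: [beta@0.0] (if (let z = 1 in ((\v.false) z)) then ((\p.5) ((\q.(if false then false else false)) (\r.(7 < 9)))) else ((let s = 9 in ((\t.(\a.s)) (\b.s))) ((let c = (\d.3) in (8 + 5)) + 6)))
step 10: [let@0] (if ((\v.false) 1) then ((\p.5) ((\q.(if false then false else false)) (\r.(7 < 9)))) else ((let s = 9 in ((\t.(\a.s)) (\b.s))) ((let c = (\d.3) in (8 + 5)) + 6)))
step 11: [beta@0] (if false then ((\p.5) ((\q.(if false then false else false)) (\r.(7 < 9)))) else ((let s = 9 in ((\t.(\a.s)) (\b.s))) ((let c = (\d.3) in (8 + 5)) + 6)))
step 12: [if@root] ((let s = 9 in ((\t.(\a.s)) (\b.s))) ((let c = (\d.3) in (8 + 5)) + 6))
step 13: [let@0] (((\t.(\a.9)) (\b.9)) ((let c = (\d.3) in (8 + 5)) + 6))
step 14: [beta@0] ((\a.9) ((let c = (\d.3) in (8 + 5)) + 6))
step 15: [let@1.0] ((\a.9) ((8 + 5) + 6))
step 16: [delta@1.0] ((\a.9) (13 + 6))
step 17: [delta@1] ((\a.9) 19)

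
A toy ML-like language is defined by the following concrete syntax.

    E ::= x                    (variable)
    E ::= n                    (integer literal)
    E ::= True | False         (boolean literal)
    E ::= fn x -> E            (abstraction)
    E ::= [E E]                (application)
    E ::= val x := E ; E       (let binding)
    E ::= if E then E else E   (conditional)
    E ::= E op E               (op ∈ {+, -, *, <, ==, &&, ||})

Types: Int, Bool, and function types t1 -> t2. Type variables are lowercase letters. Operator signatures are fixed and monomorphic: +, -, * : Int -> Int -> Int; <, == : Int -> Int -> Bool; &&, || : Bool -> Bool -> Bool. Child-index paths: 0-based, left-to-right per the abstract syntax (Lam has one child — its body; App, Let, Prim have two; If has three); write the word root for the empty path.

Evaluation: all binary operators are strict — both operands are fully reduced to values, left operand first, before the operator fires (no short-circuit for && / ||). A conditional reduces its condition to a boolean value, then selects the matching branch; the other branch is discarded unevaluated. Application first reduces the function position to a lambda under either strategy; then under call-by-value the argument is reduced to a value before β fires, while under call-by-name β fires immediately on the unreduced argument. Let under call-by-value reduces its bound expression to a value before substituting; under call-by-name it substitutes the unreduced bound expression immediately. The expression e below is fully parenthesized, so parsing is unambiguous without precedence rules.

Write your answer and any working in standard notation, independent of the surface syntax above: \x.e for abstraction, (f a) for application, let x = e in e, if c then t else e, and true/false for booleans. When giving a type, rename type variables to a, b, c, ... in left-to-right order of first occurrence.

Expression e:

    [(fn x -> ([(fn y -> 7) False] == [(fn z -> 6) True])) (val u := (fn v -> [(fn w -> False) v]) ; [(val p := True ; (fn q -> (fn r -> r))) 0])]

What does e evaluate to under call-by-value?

Trace:
step 0: ((\x.(((\y.7) false) == ((\z.6) true))) (let u = (\v.((\w.false) v)) in ((let p = true in (\q.(\r.r))) 0)))
step 1: [let@1] ((\x.(((\y.7) false) == ((\z.6) true))) ((let p = true in (\q.(\r.r))) 0))
step 2: [let@1.0] ((\x.(((\y.7) false) == ((\z.6) true))) ((\q.(\r.r)) 0))
step 3: [beta@1] ((\x.(((\y.7) false) == ((\z.6) true))) (\r.r))
step 4: [beta@root] (((\y.7) false) == ((\z.6) true))
step 5: [beta@0] (7 == ((\z.6) true))
step 6: [beta@1] (7 == 6)
step 7: [delta@root] false

Answer: false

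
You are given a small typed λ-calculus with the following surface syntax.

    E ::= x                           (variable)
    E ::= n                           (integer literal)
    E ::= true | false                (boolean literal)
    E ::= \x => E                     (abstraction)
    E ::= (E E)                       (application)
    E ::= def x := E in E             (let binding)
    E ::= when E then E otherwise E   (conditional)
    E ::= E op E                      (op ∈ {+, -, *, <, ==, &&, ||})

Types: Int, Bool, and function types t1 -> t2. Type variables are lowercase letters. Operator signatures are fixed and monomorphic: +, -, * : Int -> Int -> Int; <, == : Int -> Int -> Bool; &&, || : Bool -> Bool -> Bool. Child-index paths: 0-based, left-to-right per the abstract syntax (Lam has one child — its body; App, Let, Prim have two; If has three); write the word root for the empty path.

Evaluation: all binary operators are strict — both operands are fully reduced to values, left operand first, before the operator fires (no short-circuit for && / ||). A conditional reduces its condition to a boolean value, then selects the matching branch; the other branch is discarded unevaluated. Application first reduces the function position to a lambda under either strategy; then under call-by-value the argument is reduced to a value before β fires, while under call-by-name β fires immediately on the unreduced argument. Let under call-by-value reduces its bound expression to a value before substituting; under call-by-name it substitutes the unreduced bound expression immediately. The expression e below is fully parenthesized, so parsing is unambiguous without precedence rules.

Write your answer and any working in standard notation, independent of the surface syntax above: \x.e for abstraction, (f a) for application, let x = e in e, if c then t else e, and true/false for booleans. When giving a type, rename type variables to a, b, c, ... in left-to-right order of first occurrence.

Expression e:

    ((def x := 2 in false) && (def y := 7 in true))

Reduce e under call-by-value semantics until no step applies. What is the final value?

Working:
step 0: ((let x = 2 in false) && (let y = 7 in true))
step 1: [let@0] (false && (let y = 7 in true))
step 2: [let@1] (false && true)
step 3: [delta@root] false

Answer: false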